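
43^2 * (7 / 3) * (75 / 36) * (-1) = -323575 / 36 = -8988.19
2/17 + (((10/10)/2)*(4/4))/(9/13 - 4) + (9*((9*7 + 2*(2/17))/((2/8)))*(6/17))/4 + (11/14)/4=139897773/695912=201.03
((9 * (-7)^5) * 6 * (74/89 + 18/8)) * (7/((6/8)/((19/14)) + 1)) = -66208268889/5251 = -12608697.18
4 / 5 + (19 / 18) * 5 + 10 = 1447 / 90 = 16.08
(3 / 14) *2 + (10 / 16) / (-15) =0.39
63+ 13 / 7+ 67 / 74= 34065 / 518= 65.76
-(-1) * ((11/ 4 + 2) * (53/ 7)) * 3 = 3021/ 28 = 107.89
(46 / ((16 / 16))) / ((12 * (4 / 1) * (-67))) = -0.01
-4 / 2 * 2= -4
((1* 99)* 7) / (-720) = -77 / 80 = -0.96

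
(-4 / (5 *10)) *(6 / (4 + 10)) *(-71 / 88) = 213 / 7700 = 0.03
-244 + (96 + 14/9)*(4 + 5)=634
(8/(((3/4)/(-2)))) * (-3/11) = 64/11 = 5.82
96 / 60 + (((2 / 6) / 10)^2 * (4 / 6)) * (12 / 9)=3242 / 2025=1.60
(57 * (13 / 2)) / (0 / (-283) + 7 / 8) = 2964 / 7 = 423.43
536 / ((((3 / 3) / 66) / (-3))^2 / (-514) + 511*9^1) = 10800858816 / 92673786743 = 0.12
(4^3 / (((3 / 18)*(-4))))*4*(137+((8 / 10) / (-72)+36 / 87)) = -22951744 / 435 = -52762.63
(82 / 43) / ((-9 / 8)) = -656 / 387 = -1.70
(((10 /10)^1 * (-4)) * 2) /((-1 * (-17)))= -8 /17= -0.47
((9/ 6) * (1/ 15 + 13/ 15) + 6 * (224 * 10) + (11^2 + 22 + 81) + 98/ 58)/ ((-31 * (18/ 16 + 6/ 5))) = -5284608/ 27869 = -189.62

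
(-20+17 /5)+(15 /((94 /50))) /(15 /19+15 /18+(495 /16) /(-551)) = -22409587 /1947445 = -11.51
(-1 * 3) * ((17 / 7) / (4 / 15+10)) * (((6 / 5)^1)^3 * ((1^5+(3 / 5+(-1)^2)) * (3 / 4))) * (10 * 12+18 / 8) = -78782301 / 269500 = -292.33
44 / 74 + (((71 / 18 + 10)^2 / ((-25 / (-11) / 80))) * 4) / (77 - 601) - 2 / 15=-101660156 / 1963035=-51.79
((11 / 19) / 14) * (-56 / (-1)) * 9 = 396 / 19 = 20.84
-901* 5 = -4505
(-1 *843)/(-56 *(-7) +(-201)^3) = 843/8120209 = 0.00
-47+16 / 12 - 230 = -827 / 3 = -275.67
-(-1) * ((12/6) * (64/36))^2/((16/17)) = 1088/81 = 13.43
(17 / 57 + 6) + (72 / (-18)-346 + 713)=369.30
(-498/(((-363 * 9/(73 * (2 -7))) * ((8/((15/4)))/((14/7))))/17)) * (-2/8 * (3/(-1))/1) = -2575075/3872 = -665.05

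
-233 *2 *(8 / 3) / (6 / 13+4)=-24232 / 87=-278.53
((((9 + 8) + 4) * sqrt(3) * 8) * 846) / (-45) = -15792 * sqrt(3) / 5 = -5470.51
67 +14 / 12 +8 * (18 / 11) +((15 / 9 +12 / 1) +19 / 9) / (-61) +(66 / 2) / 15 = 5024383 / 60390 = 83.20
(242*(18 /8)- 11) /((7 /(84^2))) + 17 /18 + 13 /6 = 4839940 /9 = 537771.11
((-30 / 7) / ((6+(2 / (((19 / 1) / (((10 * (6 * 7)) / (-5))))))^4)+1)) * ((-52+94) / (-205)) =4691556 / 32697763343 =0.00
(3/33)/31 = 1/341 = 0.00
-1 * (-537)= 537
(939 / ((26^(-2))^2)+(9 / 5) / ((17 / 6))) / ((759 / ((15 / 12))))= 6078923249 / 8602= 706687.19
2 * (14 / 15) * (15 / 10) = 2.80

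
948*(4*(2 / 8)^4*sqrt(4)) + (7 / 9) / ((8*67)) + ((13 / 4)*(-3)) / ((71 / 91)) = 17.13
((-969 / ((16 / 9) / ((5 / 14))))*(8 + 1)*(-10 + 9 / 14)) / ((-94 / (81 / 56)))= -252.26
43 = 43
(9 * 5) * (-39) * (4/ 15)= -468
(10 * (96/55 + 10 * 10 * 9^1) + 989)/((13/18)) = 13855.09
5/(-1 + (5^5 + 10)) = 5/3134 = 0.00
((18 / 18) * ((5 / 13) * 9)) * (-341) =-15345 / 13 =-1180.38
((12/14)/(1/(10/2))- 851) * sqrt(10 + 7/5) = -5927 * sqrt(285)/35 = -2858.84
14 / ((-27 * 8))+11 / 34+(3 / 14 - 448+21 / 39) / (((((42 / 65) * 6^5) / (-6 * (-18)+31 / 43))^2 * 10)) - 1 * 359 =-261079004618452831 / 727721553936384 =-358.76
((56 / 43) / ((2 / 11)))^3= 29218112 / 79507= 367.49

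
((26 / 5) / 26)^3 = 1 / 125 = 0.01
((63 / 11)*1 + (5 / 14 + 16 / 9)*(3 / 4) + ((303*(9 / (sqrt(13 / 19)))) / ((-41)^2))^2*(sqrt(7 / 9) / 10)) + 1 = 47098017*sqrt(7) / 367348930 + 15391 / 1848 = 8.67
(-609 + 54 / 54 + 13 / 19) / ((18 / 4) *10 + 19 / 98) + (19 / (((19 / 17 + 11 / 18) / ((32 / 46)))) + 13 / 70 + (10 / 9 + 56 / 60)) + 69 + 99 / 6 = 81.94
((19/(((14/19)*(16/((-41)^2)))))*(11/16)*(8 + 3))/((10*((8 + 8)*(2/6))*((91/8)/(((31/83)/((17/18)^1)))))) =61459035957/4601891840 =13.36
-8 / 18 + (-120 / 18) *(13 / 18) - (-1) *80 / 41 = -3662 / 1107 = -3.31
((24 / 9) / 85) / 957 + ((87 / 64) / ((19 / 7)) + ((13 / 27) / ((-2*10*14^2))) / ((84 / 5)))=28675311521 / 57253539420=0.50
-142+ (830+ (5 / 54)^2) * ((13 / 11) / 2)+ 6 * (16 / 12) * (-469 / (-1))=4100.46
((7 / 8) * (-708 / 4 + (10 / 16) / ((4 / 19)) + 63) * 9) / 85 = -13167 / 1280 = -10.29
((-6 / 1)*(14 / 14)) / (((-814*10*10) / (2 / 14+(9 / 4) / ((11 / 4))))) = 3 / 42350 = 0.00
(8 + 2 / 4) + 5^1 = 27 / 2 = 13.50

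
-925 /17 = -54.41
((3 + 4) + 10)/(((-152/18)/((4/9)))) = -17/19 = -0.89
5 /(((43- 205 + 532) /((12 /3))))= 2 /37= 0.05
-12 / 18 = -2 / 3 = -0.67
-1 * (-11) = 11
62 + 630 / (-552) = 5599 / 92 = 60.86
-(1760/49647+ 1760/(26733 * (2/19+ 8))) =-106000/2432703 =-0.04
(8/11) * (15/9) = 40/33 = 1.21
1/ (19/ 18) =18/ 19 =0.95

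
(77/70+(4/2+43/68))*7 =8883/340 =26.13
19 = 19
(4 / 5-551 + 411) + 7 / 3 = -2053 / 15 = -136.87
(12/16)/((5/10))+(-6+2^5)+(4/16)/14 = 27.52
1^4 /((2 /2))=1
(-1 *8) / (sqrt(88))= -2 *sqrt(22) / 11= -0.85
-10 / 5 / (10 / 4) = -4 / 5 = -0.80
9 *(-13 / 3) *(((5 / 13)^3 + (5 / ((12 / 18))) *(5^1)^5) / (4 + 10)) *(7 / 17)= -308953875 / 11492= -26884.26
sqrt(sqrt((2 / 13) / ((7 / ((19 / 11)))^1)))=1001^(3 / 4) * 38^(1 / 4) / 1001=0.44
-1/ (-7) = 1/ 7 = 0.14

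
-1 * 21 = -21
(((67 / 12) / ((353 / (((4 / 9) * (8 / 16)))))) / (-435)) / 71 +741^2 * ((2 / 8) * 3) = 484890578624071 / 1177459740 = 411810.75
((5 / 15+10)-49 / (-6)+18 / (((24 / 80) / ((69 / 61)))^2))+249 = 3895135 / 7442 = 523.40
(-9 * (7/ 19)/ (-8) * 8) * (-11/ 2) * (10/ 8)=-3465/ 152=-22.80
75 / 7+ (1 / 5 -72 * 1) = -2138 / 35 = -61.09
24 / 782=12 / 391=0.03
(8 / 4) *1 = 2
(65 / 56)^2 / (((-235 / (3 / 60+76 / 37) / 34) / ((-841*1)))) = 3762012501 / 10907008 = 344.92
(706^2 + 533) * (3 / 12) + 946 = 502753 / 4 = 125688.25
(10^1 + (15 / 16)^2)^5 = 167542888107990625 / 1099511627776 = 152379.37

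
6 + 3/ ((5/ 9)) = 11.40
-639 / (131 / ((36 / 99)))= -2556 / 1441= -1.77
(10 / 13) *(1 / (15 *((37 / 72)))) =48 / 481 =0.10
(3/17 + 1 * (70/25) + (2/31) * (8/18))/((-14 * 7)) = -10181/332010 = -0.03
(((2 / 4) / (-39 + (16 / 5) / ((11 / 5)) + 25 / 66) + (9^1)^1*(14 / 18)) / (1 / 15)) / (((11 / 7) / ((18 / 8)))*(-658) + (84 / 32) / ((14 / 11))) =-3365280 / 14691017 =-0.23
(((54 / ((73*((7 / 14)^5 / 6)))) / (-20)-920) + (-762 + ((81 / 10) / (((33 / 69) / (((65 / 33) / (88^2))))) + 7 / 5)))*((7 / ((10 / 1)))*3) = -24243055953543 / 6840275200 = -3544.16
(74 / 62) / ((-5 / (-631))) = 23347 / 155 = 150.63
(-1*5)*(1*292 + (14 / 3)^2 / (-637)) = -170800 / 117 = -1459.83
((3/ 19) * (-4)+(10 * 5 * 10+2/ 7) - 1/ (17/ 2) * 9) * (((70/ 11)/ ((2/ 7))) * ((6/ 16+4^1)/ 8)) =31385725/ 5168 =6073.09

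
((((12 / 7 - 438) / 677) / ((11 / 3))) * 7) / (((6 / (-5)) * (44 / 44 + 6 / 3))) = 2545 / 7447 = 0.34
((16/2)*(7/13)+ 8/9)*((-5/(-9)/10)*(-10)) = -3040/1053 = -2.89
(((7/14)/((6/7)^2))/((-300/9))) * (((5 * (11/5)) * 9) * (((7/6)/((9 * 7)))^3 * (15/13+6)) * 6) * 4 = -16709/7581600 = -0.00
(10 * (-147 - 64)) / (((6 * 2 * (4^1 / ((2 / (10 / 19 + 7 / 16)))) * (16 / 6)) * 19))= -1055 / 586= -1.80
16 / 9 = 1.78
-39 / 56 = -0.70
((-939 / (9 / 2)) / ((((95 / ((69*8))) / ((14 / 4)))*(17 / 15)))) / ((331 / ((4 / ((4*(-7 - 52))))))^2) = -0.00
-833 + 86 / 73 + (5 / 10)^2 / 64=-831.82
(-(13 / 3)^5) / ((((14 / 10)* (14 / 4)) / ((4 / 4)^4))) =-3712930 / 11907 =-311.83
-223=-223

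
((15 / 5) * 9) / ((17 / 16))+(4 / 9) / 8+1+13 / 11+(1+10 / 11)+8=126421 / 3366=37.56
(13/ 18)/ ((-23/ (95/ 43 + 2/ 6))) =-2132/ 26703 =-0.08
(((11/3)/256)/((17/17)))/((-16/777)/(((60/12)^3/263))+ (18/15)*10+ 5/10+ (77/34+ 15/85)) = 6054125/6297142784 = 0.00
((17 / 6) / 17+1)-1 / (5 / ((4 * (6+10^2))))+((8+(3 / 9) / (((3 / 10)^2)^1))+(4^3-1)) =-2411 / 270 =-8.93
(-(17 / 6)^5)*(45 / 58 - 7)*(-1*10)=-11364.95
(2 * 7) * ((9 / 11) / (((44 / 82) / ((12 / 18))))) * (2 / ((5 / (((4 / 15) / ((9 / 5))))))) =4592 / 5445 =0.84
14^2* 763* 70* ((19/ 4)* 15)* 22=16409154300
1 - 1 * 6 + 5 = 0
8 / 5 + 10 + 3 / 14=827 / 70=11.81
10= 10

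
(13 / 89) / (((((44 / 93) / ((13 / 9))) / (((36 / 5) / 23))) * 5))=15717 / 562925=0.03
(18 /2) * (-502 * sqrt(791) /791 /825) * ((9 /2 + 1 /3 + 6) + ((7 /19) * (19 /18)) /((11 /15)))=-7530 * sqrt(791) /95711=-2.21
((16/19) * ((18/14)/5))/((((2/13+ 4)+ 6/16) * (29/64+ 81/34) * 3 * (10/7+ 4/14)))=452608/138038325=0.00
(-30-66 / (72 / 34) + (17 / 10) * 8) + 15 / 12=-2779 / 60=-46.32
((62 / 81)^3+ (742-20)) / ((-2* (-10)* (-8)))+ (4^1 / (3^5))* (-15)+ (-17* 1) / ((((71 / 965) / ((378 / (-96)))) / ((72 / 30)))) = 1315330357373 / 603716976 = 2178.72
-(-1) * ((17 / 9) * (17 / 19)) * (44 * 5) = 371.81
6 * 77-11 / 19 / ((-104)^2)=94942837 / 205504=462.00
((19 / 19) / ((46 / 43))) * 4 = 86 / 23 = 3.74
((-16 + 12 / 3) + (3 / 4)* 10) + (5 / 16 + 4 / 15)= -941 / 240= -3.92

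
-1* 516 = -516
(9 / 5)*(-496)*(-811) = 3620304 / 5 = 724060.80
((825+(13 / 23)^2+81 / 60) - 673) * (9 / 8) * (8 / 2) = 691.51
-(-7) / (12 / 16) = 28 / 3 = 9.33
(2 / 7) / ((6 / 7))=1 / 3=0.33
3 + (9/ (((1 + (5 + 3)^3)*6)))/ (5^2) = 25651/ 8550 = 3.00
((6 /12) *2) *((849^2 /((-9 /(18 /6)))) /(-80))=240267 /80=3003.34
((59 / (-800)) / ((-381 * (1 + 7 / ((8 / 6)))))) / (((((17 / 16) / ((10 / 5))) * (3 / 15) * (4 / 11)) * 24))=649 / 19431000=0.00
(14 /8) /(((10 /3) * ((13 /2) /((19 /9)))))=133 /780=0.17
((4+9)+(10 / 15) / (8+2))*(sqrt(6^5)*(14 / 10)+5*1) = 196 / 3+16464*sqrt(6) / 25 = 1678.47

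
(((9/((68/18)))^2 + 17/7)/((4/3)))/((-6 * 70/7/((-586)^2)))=-5629891571/161840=-34786.77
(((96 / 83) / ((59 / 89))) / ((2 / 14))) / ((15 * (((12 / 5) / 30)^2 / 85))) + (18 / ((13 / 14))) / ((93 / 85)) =21375829580 / 1973491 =10831.48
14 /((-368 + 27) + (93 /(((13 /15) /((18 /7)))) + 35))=-637 /1368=-0.47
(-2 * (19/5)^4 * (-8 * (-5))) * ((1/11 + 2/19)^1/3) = -4499504/4125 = -1090.79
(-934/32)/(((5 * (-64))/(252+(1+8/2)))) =120019/5120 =23.44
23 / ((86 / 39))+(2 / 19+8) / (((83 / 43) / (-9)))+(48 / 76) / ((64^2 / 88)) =-237377199 / 8679808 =-27.35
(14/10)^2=49/25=1.96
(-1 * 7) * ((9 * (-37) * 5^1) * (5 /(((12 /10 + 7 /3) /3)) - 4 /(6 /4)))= 975135 /53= 18398.77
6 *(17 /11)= 102 /11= 9.27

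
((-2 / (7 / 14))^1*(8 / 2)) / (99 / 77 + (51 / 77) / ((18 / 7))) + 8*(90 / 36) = 6868 / 713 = 9.63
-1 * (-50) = 50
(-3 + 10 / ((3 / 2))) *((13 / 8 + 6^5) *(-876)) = -49963463 / 2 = -24981731.50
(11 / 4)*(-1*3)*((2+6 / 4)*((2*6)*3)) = -2079 / 2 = -1039.50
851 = 851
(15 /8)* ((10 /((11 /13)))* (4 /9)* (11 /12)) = 325 /36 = 9.03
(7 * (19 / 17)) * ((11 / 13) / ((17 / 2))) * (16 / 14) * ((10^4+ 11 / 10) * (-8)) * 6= -472146048 / 1105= -427281.49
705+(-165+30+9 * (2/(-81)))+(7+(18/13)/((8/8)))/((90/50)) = 22403/39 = 574.44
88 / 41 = 2.15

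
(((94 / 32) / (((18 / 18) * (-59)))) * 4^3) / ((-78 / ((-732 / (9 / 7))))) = -160552 / 6903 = -23.26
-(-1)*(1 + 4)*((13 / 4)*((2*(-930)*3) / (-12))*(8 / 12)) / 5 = 2015 / 2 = 1007.50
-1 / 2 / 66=-1 / 132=-0.01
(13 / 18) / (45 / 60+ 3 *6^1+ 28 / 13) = 338 / 9783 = 0.03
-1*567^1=-567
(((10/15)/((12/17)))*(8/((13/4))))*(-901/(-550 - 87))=245072/74529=3.29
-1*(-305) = 305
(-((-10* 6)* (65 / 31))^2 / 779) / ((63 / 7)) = -1690000 / 748619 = -2.26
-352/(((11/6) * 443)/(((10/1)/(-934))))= 960/206881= 0.00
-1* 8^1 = -8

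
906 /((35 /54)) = 48924 /35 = 1397.83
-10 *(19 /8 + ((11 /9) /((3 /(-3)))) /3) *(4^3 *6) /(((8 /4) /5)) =-18888.89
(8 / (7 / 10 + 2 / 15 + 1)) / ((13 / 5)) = 240 / 143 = 1.68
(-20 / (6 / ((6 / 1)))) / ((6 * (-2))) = 5 / 3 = 1.67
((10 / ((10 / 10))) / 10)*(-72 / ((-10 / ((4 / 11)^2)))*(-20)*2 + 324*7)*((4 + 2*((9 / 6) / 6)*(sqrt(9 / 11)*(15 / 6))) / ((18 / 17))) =1911225*sqrt(11) / 2662 + 1019320 / 121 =10805.36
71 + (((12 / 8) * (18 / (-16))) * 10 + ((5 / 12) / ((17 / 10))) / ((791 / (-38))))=17463853 / 322728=54.11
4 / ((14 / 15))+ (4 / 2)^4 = 142 / 7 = 20.29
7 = 7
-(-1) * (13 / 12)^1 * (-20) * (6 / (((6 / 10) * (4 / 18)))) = -975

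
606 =606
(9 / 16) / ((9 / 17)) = 17 / 16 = 1.06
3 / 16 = 0.19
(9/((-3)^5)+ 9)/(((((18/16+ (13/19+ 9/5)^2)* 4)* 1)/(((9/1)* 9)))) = 13104300/526793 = 24.88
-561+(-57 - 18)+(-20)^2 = -236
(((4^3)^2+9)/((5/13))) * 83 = 885859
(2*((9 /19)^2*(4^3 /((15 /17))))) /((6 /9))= 88128 /1805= 48.82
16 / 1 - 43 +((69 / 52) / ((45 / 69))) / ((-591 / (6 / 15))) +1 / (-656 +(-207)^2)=-437649841597 / 16208440950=-27.00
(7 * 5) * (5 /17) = 175 /17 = 10.29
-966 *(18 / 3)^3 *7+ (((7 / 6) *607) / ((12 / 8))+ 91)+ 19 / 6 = -26280463 / 18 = -1460025.72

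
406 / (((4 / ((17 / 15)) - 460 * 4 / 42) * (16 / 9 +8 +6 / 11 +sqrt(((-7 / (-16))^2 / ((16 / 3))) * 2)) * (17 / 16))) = -144219930624 / 156834625175 +1528015104 * sqrt(6) / 156834625175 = -0.90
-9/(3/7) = -21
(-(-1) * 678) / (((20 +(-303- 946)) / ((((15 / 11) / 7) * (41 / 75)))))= -0.06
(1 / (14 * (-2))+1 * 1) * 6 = 81 / 14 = 5.79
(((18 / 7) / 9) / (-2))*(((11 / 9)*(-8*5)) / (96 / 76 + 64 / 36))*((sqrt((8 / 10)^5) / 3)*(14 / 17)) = 13376*sqrt(5) / 82875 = 0.36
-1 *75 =-75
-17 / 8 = -2.12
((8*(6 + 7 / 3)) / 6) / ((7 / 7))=100 / 9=11.11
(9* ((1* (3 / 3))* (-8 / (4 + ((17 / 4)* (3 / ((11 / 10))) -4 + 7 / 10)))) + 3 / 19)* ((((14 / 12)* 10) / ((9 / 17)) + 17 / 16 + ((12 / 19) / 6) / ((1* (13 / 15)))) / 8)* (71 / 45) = -1073299408183 / 41115185280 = -26.10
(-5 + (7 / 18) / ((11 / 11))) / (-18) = 83 / 324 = 0.26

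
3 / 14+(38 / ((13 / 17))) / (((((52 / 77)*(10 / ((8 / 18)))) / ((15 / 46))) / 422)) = 73503917 / 163254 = 450.24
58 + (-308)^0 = 59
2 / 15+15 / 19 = 263 / 285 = 0.92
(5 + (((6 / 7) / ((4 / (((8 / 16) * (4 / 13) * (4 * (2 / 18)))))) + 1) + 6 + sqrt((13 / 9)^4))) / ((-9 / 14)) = -207878 / 9477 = -21.94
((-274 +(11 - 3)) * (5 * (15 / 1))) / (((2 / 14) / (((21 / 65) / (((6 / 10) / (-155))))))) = 151520250 / 13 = 11655403.85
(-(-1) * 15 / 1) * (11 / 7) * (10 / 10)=165 / 7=23.57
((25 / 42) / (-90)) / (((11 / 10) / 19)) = -0.11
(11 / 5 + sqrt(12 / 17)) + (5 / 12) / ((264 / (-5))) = 2 * sqrt(51) / 17 + 34723 / 15840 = 3.03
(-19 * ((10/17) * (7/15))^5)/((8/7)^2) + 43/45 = 3218671369/3450252510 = 0.93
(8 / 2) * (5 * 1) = 20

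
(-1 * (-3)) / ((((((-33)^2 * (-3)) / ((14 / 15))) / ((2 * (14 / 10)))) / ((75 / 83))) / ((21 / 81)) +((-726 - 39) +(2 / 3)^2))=-37044 / 75332855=-0.00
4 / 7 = 0.57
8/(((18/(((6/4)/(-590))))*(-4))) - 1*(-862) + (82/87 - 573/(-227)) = 6722896041/7767940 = 865.47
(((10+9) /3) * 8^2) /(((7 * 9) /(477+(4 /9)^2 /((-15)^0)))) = 47002048 /15309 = 3070.22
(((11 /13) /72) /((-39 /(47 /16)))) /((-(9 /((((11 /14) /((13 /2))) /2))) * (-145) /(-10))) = 5687 /13872104064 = 0.00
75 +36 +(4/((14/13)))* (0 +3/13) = 783/7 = 111.86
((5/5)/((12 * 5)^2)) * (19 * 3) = 19/1200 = 0.02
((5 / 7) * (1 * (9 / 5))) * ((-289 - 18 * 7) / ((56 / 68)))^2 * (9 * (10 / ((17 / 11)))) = 13043460375 / 686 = 19013790.63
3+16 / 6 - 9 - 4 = -22 / 3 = -7.33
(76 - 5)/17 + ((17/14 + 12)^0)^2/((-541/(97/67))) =2571888/616199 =4.17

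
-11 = -11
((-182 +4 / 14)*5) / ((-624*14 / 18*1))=2385 / 1274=1.87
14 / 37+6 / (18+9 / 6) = 330 / 481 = 0.69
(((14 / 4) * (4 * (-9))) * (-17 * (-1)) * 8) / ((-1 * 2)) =8568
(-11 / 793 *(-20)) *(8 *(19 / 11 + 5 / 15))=10880 / 2379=4.57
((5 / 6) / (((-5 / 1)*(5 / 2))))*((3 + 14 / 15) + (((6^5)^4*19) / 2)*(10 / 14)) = -2605012888544870813 / 1575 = -1653976437171346.55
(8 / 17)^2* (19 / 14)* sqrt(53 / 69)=608* sqrt(3657) / 139587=0.26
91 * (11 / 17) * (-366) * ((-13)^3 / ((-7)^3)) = -138039.12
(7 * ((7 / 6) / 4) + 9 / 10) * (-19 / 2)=-6707 / 240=-27.95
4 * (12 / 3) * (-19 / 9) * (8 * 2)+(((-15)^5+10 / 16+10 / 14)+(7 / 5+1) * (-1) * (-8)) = -1914935161 / 2520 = -759894.91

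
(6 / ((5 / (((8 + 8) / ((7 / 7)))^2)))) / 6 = 51.20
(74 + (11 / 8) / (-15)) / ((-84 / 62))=-39277 / 720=-54.55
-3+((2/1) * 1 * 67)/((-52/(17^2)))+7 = -740.73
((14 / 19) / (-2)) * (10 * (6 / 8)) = -105 / 38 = -2.76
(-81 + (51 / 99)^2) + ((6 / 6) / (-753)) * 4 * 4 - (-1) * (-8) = -24260440 / 273339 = -88.76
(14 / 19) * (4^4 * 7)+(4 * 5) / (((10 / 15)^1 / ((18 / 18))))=25658 / 19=1350.42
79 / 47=1.68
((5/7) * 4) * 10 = 200/7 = 28.57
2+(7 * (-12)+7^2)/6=-23/6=-3.83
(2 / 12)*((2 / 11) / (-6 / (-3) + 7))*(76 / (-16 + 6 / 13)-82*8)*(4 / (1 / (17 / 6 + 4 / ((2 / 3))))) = -2358500 / 29997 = -78.62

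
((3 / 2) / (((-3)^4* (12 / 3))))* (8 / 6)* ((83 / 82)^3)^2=326940373369 / 49249080770688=0.01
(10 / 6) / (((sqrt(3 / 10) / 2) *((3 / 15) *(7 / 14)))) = 100 *sqrt(30) / 9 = 60.86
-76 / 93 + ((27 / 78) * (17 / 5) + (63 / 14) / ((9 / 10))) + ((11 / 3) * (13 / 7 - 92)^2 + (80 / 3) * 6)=17748437881 / 592410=29959.72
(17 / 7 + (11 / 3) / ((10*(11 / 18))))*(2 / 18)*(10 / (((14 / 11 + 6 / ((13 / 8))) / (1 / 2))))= 7579 / 22365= 0.34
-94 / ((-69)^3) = 94 / 328509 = 0.00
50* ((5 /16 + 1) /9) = 175 /24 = 7.29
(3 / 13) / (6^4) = 0.00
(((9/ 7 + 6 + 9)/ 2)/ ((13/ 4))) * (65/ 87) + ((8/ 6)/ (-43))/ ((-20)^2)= 4901797/ 2618700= 1.87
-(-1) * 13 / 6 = 13 / 6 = 2.17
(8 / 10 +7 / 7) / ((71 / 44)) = 396 / 355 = 1.12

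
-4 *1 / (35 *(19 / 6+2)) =-24 / 1085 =-0.02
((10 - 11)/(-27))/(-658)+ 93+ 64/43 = 72183215/763938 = 94.49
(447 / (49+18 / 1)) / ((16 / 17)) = 7599 / 1072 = 7.09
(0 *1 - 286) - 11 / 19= -5445 / 19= -286.58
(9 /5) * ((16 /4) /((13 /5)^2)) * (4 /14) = 360 /1183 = 0.30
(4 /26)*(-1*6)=-12 /13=-0.92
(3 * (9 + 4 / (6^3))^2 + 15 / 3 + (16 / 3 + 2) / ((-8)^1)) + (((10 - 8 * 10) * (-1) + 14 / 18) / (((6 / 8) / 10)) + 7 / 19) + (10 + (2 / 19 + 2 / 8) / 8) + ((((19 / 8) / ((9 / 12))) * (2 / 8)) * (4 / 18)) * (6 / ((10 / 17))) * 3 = 892066621 / 738720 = 1207.58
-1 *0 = 0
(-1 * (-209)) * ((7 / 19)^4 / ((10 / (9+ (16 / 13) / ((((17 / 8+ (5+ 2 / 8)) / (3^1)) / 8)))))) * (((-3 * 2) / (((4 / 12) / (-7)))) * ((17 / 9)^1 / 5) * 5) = 330005445 / 276887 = 1191.84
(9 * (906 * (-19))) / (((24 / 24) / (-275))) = 42604650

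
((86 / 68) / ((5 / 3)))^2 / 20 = 16641 / 578000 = 0.03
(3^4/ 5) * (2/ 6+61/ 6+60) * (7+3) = 11421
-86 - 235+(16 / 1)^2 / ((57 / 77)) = 24.82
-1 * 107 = -107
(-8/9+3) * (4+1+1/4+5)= 779/36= 21.64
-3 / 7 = -0.43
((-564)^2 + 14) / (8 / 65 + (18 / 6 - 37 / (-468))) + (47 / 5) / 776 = 2888184664171 / 29072840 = 99343.05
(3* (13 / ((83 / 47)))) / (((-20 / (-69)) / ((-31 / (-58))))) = 3920787 / 96280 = 40.72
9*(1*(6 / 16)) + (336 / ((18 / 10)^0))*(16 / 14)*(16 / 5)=49287 / 40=1232.18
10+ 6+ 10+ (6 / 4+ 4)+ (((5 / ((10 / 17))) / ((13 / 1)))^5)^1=375683201 / 11881376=31.62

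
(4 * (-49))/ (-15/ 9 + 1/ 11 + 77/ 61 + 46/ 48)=-3156384/ 10385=-303.94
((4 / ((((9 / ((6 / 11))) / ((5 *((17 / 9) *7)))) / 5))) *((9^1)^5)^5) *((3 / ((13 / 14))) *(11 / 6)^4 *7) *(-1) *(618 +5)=-119037654192732022667857622991075 / 13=-9156742630210155589835202000000.00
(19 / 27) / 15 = 0.05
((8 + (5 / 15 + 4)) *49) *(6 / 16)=1813 / 8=226.62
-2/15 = -0.13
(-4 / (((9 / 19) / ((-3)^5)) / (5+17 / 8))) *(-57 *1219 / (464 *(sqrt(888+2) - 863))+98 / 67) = 2031752403 *sqrt(890) / 690319712+1106574251924871 / 46251420704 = 24013.00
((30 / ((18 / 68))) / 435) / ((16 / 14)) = 119 / 522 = 0.23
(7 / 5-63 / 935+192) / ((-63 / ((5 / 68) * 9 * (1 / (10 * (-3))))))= 90383 / 1335180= 0.07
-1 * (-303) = 303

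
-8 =-8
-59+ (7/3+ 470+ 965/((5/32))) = 19768/3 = 6589.33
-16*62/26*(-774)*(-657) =-252224928/13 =-19401917.54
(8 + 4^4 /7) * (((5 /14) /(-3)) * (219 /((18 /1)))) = -64.56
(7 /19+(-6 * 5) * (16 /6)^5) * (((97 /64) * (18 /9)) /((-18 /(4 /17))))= 603859241 /3767472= 160.28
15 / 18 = 5 / 6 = 0.83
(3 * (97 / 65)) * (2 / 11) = 582 / 715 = 0.81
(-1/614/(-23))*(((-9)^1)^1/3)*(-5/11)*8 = 60/77671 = 0.00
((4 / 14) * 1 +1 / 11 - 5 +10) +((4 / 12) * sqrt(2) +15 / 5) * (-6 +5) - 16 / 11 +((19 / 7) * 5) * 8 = 8431 / 77 - sqrt(2) / 3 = 109.02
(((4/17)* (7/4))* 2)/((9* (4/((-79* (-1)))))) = 1.81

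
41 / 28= 1.46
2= 2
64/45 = 1.42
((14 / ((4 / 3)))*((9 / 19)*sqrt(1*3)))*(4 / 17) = 378*sqrt(3) / 323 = 2.03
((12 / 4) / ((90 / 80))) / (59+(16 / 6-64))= -8 / 7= -1.14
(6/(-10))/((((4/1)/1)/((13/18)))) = -13/120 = -0.11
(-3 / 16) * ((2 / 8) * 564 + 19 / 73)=-3867 / 146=-26.49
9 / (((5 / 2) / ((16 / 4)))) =72 / 5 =14.40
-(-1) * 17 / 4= 4.25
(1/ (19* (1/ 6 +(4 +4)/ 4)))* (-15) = -90/ 247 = -0.36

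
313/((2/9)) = 2817/2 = 1408.50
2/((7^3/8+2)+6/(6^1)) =0.04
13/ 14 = 0.93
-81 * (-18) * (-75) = -109350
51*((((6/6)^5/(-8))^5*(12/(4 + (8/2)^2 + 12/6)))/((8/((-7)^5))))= 2571471/1441792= 1.78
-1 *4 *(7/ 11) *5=-140/ 11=-12.73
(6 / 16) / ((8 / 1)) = 3 / 64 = 0.05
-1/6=-0.17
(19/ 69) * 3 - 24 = -533/ 23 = -23.17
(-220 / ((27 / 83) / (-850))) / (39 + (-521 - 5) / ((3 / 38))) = -15521000 / 178839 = -86.79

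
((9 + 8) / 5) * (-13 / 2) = -221 / 10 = -22.10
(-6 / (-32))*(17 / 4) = 51 / 64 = 0.80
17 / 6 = 2.83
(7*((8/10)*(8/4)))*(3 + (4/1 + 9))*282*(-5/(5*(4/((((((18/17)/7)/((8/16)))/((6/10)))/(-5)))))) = 108288/85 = 1273.98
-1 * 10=-10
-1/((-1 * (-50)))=-1/50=-0.02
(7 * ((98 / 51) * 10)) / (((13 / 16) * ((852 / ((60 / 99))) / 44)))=2195200 / 423657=5.18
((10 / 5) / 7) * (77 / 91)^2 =242 / 1183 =0.20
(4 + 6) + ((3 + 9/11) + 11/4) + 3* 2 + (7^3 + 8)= 16437/44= 373.57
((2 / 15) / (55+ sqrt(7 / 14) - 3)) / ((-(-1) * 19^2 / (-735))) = -10192 / 1951927+ 98 * sqrt(2) / 1951927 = -0.01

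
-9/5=-1.80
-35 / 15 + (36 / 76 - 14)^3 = -50971792 / 20577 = -2477.12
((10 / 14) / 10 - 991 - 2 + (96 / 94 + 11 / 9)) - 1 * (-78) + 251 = -3918499 / 5922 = -661.69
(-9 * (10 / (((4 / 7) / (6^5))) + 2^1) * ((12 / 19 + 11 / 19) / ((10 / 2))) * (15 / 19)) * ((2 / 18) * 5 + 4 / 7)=-666665718 / 2527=-263817.06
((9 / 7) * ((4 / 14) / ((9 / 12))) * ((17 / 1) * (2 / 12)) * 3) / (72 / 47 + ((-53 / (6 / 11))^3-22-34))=-0.00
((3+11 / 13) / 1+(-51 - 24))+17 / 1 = -704 / 13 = -54.15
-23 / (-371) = 23 / 371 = 0.06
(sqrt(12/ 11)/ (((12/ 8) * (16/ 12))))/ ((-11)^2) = sqrt(33)/ 1331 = 0.00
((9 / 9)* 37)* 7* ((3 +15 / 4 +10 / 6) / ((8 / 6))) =26159 / 16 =1634.94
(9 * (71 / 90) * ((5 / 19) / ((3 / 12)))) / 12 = 71 / 114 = 0.62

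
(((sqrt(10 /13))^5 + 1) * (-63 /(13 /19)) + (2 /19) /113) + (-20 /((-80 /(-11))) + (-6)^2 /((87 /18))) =-135.16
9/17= 0.53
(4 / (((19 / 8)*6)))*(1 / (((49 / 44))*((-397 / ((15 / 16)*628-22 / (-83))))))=-34417328 / 92032143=-0.37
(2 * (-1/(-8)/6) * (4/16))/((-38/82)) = -0.02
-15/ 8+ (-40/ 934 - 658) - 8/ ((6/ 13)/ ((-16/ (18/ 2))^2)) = -648838711/ 907848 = -714.70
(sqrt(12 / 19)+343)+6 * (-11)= 2 * sqrt(57) / 19+277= 277.79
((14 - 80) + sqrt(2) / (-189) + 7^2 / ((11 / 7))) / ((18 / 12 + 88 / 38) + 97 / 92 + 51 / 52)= -2175823 / 365629 - 5681 * sqrt(2) / 6282171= -5.95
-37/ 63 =-0.59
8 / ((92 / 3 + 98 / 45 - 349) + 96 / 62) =-11160 / 438877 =-0.03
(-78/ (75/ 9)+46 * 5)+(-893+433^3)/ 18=1014822694/ 225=4510323.08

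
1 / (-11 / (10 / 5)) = -2 / 11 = -0.18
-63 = -63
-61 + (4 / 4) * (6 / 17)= -1031 / 17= -60.65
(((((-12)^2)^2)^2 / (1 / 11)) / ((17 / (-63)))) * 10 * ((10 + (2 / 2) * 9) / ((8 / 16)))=-113231379824640 / 17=-6660669401449.41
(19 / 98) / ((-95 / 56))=-0.11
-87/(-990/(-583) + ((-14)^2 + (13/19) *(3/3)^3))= -87609/199771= -0.44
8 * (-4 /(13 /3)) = -96 /13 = -7.38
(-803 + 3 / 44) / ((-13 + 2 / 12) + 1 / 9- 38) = 317961 / 20086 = 15.83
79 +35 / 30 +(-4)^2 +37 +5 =829 / 6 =138.17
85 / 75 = 17 / 15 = 1.13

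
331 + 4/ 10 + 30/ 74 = 61384/ 185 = 331.81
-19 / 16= -1.19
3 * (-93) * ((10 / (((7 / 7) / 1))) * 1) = -2790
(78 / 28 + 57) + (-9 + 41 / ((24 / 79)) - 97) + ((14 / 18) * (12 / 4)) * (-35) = 1189 / 168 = 7.08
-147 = -147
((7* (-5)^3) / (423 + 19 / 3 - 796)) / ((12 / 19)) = 665 / 176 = 3.78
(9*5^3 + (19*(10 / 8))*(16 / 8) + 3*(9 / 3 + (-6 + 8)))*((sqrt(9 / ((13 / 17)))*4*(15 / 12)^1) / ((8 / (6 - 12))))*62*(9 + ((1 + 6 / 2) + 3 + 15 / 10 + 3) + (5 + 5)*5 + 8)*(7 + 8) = -7802409375*sqrt(221) / 104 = -1115299559.26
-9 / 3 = -3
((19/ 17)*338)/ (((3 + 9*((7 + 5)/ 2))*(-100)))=-169/ 2550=-0.07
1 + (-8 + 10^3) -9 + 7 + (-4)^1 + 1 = 988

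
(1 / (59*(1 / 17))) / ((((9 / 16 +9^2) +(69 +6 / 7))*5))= 1904 / 5002905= 0.00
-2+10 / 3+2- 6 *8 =-134 / 3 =-44.67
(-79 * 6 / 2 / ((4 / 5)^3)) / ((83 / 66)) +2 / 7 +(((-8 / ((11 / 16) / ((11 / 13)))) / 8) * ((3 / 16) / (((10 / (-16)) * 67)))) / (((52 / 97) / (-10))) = -367.90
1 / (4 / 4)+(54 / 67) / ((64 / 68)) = 995 / 536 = 1.86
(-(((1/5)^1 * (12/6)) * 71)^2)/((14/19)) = -191558/175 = -1094.62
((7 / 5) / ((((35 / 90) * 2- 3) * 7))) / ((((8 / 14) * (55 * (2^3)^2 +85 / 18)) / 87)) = -49329 / 12689000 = -0.00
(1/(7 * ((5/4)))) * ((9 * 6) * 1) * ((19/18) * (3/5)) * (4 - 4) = 0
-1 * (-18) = 18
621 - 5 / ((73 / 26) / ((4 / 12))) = 135869 / 219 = 620.41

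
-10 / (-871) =0.01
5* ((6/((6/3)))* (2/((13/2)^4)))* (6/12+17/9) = 3440/85683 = 0.04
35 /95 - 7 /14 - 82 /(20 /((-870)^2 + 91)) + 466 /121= -35676564577 /11495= -3103659.38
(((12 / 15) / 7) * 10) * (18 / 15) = 48 / 35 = 1.37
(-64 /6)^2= 1024 /9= 113.78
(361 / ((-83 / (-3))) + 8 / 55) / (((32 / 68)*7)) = 1023893 / 255640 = 4.01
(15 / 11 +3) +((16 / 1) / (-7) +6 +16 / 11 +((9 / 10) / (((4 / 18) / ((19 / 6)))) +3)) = 78101 / 3080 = 25.36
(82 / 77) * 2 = 164 / 77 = 2.13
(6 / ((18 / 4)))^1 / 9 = 4 / 27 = 0.15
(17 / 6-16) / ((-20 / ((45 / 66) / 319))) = 79 / 56144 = 0.00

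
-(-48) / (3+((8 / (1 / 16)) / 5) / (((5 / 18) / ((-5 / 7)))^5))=-1344560 / 80537533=-0.02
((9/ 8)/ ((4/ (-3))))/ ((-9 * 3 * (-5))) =-1/ 160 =-0.01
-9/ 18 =-1/ 2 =-0.50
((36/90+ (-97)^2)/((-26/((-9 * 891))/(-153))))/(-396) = 44850267/40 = 1121256.68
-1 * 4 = -4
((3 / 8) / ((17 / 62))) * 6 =8.21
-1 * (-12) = 12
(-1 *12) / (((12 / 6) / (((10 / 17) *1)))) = -60 / 17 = -3.53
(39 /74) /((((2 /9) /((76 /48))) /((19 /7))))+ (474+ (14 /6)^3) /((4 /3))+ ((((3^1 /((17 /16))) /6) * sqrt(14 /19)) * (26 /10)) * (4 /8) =52 * sqrt(266) /1615+ 13994209 /37296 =375.75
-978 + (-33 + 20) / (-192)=-187763 / 192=-977.93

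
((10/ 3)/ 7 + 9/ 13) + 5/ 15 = 1.50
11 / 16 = 0.69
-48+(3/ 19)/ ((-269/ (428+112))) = -246948/ 5111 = -48.32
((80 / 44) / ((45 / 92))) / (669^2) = 368 / 44308539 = 0.00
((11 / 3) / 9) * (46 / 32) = 253 / 432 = 0.59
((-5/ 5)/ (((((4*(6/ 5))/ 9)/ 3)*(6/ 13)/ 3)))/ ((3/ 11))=-2145/ 16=-134.06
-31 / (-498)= 31 / 498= 0.06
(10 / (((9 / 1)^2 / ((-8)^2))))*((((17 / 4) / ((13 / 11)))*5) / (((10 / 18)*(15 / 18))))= 11968 / 39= 306.87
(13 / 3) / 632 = 13 / 1896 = 0.01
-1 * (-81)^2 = -6561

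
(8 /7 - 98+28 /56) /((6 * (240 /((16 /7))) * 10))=-1349 /88200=-0.02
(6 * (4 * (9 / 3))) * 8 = 576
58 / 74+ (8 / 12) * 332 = 24655 / 111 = 222.12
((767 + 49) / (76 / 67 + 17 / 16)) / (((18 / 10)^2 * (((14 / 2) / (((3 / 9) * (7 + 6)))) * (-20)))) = -947648 / 267057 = -3.55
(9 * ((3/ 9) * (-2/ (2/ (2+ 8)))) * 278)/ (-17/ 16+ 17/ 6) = -80064/ 17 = -4709.65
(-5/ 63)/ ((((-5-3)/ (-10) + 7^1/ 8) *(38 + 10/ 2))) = -200/ 181503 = -0.00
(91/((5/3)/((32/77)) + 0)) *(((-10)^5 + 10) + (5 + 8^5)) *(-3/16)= 15728778/55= 285977.78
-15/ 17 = -0.88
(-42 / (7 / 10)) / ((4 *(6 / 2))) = -5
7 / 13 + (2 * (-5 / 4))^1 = -51 / 26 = -1.96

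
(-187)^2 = 34969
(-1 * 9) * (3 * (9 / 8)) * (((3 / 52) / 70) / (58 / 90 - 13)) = 6561 / 3238144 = 0.00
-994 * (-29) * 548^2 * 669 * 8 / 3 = 15443308577536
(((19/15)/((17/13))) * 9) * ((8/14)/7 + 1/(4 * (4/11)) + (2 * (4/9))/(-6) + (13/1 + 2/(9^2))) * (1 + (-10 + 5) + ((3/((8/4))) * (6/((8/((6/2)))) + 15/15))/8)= -1327042327/3290112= -403.34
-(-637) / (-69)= -637 / 69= -9.23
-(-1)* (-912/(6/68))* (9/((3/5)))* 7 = -1085280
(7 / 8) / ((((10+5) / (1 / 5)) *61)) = 0.00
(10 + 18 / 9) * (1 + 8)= 108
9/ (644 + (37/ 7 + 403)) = 0.01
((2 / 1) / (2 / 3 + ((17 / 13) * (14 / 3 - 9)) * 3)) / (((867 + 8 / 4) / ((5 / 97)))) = -30 / 4130357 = -0.00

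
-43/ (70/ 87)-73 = -8851/ 70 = -126.44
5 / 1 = 5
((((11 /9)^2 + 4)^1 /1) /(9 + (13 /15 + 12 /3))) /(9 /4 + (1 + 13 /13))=2225 /23868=0.09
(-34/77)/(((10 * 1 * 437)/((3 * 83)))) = -4233/168245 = -0.03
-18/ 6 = -3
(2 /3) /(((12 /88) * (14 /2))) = 44 /63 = 0.70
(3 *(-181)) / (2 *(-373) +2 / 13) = 2353 / 3232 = 0.73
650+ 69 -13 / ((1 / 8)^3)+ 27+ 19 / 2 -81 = -11963 / 2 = -5981.50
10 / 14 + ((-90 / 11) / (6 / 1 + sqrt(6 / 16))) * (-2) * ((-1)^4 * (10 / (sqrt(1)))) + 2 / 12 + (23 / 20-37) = -650383 / 87780-240 * sqrt(6) / 209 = -10.22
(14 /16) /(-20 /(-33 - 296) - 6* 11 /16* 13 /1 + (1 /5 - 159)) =-11515 /2794713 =-0.00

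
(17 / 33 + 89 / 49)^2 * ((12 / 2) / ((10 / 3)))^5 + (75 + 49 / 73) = 472897194248 / 2651004125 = 178.38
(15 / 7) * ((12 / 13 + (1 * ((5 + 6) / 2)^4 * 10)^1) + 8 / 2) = 14282655 / 728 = 19619.03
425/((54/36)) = 850/3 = 283.33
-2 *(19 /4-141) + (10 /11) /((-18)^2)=242800 /891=272.50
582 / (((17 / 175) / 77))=7842450 / 17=461320.59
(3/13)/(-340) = -3/4420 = -0.00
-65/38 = -1.71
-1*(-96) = 96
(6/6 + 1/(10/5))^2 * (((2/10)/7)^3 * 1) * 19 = 0.00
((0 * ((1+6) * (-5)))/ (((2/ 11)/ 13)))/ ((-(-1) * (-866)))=0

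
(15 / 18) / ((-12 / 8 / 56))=-280 / 9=-31.11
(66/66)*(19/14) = 19/14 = 1.36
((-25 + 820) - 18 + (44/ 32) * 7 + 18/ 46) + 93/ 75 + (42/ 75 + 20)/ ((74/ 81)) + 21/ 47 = 6489177097/ 7999400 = 811.21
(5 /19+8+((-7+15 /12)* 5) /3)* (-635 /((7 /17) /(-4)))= -8143.60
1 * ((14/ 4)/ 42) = 0.08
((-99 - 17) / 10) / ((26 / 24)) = -10.71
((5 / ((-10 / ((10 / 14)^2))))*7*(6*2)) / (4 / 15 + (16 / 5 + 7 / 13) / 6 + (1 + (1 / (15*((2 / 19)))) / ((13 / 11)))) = -29250 / 3311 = -8.83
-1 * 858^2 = -736164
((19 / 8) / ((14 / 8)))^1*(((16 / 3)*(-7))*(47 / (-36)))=66.15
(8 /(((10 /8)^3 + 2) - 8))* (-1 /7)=512 /1813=0.28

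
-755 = -755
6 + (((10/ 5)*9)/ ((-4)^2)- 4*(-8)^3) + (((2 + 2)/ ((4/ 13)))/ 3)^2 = 2073.90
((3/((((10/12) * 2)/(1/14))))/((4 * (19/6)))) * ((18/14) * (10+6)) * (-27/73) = -26244/339815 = -0.08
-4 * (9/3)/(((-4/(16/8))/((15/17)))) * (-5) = -450/17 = -26.47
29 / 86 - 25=-2121 / 86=-24.66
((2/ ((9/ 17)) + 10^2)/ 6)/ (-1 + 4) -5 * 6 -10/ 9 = -2053/ 81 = -25.35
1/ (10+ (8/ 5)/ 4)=5/ 52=0.10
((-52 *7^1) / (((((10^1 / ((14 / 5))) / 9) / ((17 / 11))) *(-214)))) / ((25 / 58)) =11305476 / 735625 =15.37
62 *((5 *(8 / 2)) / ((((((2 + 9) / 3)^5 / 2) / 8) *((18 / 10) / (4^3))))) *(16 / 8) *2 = 685670400 / 161051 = 4257.47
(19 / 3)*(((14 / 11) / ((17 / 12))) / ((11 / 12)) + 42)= 559930 / 2057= 272.21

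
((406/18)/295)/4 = 203/10620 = 0.02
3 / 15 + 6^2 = 181 / 5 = 36.20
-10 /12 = -5 /6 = -0.83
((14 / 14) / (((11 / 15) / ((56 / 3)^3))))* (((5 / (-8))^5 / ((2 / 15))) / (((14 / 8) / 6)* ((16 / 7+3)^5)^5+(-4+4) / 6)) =-5133778309651115635901796875 / 282199194308091055479177114974610765234032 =-0.00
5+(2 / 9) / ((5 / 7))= 239 / 45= 5.31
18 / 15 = 6 / 5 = 1.20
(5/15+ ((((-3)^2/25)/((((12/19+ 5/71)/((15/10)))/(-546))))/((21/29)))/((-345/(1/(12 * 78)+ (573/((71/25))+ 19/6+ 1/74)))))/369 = 833795050999/892127979000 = 0.93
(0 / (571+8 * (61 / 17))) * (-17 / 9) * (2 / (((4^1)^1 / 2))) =0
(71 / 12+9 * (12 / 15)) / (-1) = -787 / 60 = -13.12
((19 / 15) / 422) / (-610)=-19 / 3861300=-0.00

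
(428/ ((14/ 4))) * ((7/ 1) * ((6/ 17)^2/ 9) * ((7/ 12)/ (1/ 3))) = 5992/ 289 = 20.73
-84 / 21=-4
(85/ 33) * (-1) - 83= -2824/ 33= -85.58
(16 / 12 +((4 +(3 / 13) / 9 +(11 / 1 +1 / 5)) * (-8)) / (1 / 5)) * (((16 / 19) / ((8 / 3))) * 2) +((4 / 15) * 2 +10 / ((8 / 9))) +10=-5365171 / 14820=-362.02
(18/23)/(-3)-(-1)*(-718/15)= -16604/345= -48.13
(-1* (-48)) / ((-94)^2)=12 / 2209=0.01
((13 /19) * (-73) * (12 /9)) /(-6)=1898 /171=11.10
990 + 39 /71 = 70329 /71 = 990.55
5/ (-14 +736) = 5/ 722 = 0.01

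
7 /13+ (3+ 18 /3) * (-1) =-8.46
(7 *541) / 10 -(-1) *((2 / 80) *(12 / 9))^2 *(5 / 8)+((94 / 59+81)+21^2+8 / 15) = 902.83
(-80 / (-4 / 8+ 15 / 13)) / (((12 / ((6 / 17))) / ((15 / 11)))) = -15600 / 3179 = -4.91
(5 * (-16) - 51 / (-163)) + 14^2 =18959 / 163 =116.31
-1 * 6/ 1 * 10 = -60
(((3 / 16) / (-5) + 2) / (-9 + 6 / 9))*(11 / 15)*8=-1.38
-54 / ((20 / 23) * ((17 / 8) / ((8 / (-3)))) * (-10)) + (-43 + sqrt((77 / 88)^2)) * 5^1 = -218.42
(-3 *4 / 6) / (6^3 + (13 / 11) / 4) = -88 / 9517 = -0.01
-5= -5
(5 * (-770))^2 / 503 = 14822500 / 503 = 29468.19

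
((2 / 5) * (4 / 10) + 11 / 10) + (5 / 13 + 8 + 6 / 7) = 47783 / 4550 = 10.50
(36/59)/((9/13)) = 52/59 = 0.88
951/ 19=50.05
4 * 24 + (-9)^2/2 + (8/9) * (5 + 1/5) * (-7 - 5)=81.03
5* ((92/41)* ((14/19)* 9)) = 57960/779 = 74.40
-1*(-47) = 47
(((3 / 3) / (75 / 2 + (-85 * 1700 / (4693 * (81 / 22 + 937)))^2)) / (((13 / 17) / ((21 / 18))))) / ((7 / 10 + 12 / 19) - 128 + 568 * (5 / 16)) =65621955994617113 / 81992492396108958345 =0.00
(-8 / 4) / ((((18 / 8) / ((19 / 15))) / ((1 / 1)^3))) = -152 / 135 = -1.13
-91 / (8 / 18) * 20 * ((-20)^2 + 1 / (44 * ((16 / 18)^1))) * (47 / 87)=-9033601395 / 10208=-884953.11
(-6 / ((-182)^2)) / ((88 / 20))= -15 / 364364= -0.00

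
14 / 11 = 1.27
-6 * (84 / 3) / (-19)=168 / 19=8.84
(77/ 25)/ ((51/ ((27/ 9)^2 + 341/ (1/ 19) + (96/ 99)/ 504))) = 13488556/ 34425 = 391.82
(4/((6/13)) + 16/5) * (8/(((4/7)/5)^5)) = 934889375/192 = 4869215.49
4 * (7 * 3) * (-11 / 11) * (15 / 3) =-420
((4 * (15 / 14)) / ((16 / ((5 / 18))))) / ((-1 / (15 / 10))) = -25 / 224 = -0.11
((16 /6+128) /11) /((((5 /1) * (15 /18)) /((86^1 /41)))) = 67424 /11275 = 5.98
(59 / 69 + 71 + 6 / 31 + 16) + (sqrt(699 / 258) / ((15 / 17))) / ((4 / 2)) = 17 * sqrt(20038) / 2580 + 188336 / 2139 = 88.98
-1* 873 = -873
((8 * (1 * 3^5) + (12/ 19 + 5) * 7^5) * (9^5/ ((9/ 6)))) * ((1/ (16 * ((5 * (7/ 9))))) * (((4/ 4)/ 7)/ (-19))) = -65023046379/ 141512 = -459487.86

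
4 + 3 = 7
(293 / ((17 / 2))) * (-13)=-448.12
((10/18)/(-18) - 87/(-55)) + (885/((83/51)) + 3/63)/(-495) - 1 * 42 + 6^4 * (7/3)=15439290551/5176710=2982.45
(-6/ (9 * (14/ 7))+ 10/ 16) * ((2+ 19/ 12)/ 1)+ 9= 2893/ 288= 10.05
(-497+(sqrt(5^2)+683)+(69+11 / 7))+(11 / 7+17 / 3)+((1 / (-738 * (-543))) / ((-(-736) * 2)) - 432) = -673840098425 / 4129163136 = -163.19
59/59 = 1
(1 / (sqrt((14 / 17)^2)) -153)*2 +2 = -2111 / 7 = -301.57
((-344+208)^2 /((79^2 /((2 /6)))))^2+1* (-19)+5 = -4565608190 /350550729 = -13.02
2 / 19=0.11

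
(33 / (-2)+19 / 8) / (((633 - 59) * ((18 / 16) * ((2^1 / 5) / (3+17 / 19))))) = -0.21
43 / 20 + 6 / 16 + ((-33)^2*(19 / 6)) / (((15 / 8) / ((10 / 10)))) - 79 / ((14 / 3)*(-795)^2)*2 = 21728302573 / 11797800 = 1841.72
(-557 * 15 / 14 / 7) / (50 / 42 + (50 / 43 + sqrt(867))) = 134724375 / 578483276- 139035555 * sqrt(3) / 82640468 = -2.68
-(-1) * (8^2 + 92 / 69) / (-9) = -196 / 27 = -7.26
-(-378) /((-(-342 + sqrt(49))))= 378 /335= 1.13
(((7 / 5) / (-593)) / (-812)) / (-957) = -1 / 329150580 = -0.00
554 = 554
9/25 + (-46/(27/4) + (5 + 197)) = 131993/675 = 195.55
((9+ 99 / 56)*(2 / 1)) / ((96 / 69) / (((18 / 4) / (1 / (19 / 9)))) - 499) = -263511 / 6103972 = -0.04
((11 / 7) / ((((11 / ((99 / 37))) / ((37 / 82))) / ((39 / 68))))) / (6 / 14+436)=297 / 1310360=0.00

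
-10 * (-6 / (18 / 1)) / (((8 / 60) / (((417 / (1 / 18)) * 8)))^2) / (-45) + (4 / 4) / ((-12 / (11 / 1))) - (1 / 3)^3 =-1622593036903 / 108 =-15024009600.95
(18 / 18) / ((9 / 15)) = 5 / 3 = 1.67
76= 76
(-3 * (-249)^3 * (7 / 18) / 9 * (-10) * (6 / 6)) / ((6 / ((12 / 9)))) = -40025090 / 9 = -4447232.22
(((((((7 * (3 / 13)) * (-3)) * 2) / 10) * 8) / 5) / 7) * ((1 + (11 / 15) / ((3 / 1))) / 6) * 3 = -224 / 1625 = -0.14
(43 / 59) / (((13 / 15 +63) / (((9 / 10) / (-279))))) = -129 / 3504364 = -0.00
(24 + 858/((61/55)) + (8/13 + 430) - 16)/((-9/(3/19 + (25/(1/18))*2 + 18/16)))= -10974349795/90402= -121394.99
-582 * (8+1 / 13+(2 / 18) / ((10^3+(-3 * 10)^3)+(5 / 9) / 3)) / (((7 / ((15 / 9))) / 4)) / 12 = -4766543528 / 12776309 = -373.08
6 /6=1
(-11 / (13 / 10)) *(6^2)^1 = -3960 / 13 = -304.62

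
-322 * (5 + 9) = -4508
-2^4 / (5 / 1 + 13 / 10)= -160 / 63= -2.54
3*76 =228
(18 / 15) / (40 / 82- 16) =-41 / 530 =-0.08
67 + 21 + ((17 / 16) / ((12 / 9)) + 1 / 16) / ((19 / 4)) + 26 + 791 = 275175 / 304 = 905.18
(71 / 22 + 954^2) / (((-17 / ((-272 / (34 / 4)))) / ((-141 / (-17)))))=45171037488 / 3179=14209197.07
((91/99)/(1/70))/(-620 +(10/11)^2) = -7007/67428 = -0.10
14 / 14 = 1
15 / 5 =3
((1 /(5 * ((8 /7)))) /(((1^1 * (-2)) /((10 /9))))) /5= -7 /360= -0.02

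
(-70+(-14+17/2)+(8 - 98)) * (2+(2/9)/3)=-9268/27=-343.26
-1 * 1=-1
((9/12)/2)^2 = 9/64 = 0.14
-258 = -258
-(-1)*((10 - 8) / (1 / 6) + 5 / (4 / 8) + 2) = 24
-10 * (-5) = 50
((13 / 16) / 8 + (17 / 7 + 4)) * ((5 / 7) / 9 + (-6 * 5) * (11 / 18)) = -3364325 / 28224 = -119.20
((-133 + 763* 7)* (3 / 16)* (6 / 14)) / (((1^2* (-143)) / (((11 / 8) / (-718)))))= 837 / 149344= 0.01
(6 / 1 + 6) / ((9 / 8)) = 32 / 3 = 10.67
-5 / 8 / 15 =-1 / 24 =-0.04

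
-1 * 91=-91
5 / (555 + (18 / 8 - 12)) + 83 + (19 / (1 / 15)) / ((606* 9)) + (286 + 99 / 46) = 5642219897 / 15199389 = 371.21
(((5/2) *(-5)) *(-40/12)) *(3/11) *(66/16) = 375/8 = 46.88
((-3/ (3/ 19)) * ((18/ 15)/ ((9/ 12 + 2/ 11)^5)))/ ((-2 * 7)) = 9400224768/ 4054967035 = 2.32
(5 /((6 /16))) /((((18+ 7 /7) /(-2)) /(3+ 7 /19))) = -5120 /1083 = -4.73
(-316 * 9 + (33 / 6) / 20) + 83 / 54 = -3069563 / 1080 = -2842.19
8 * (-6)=-48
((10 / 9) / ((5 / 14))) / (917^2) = 0.00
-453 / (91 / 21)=-1359 / 13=-104.54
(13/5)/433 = 13/2165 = 0.01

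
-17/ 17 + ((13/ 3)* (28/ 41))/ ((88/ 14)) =-716/ 1353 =-0.53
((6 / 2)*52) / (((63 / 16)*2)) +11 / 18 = 2573 / 126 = 20.42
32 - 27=5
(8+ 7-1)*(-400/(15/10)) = -11200/3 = -3733.33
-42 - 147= -189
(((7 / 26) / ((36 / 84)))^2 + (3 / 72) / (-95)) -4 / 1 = -4168157 / 1155960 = -3.61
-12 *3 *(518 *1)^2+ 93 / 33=-9659661.18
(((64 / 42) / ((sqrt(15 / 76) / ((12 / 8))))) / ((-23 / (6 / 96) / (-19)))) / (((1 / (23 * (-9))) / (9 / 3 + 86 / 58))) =-246.49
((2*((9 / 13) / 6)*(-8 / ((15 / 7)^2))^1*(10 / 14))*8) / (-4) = 112 / 195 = 0.57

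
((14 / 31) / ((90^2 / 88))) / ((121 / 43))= 1204 / 690525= 0.00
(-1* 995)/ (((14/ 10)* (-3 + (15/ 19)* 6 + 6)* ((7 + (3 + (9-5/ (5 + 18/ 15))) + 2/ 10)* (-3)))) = 1.66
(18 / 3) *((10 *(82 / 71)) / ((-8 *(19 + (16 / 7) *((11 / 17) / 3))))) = -219555 / 494089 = -0.44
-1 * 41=-41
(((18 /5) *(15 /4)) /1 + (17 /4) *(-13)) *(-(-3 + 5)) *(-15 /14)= -89.46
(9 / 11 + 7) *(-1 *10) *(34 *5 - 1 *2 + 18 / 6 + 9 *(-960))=7283340 / 11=662121.82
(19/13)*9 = 171/13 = 13.15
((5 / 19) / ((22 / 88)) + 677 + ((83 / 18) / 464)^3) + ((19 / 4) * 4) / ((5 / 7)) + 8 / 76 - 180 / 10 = 38010074734910101 / 55347124469760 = 686.76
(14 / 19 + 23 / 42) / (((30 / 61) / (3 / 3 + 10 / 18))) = 12505 / 3078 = 4.06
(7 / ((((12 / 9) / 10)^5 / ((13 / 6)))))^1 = 23034375 / 64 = 359912.11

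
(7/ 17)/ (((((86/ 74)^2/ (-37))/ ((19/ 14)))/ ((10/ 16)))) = -4812035/ 502928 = -9.57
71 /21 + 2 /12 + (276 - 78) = 8465 /42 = 201.55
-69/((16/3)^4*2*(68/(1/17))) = -5589/151519232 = -0.00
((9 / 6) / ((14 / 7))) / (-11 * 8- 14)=-1 / 136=-0.01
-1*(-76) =76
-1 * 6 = -6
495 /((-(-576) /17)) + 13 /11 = 11117 /704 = 15.79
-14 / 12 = -7 / 6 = -1.17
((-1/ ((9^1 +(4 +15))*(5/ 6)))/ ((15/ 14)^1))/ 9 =-1/ 225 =-0.00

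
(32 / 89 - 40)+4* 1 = -3172 / 89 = -35.64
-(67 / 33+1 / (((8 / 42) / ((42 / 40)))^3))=-2864585993 / 16896000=-169.54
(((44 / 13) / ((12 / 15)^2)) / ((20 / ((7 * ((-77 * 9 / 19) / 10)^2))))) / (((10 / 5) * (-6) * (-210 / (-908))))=-133242417 / 15017600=-8.87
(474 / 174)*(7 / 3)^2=3871 / 261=14.83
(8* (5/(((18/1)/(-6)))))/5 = -8/3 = -2.67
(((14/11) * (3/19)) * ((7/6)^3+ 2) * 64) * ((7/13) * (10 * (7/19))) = 42532000/464607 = 91.54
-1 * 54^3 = -157464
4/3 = 1.33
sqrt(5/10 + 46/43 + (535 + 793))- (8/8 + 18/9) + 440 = sqrt(9833498)/86 + 437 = 473.46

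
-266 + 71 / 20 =-5249 / 20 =-262.45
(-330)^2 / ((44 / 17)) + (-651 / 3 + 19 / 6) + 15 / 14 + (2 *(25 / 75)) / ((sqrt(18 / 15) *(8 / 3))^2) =56262953 / 1344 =41862.32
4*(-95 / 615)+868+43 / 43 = 106811 / 123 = 868.38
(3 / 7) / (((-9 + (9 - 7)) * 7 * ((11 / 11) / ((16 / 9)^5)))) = -1048576 / 6751269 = -0.16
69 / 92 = 3 / 4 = 0.75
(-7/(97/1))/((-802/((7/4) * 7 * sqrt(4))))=343/155588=0.00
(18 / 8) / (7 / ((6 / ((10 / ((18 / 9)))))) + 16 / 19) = 513 / 1522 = 0.34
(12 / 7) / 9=4 / 21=0.19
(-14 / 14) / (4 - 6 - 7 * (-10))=-1 / 68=-0.01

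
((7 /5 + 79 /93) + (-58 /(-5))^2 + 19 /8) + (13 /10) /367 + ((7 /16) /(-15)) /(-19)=12035051387 /86465200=139.19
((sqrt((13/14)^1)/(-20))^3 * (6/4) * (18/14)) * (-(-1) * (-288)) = 3159 * sqrt(182)/686000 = 0.06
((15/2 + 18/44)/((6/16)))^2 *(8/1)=430592/121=3558.61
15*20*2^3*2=4800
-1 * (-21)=21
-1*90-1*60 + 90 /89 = -13260 /89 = -148.99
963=963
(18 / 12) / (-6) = -1 / 4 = -0.25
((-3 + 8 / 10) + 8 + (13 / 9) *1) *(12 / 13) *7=46.81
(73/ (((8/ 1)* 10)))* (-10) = -73/ 8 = -9.12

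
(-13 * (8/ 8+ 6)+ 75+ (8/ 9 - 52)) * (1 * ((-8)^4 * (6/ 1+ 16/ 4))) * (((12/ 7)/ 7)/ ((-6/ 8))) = 395837440/ 441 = 897590.57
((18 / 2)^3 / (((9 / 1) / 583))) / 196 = 47223 / 196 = 240.93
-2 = -2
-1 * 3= -3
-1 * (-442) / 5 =442 / 5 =88.40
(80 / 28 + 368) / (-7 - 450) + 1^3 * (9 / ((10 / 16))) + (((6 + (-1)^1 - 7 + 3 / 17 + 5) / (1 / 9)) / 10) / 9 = 3781289 / 271915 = 13.91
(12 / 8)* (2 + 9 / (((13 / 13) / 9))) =124.50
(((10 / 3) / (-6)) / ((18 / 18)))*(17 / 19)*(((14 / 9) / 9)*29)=-2.49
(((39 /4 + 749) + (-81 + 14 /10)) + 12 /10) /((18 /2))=13607 /180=75.59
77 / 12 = 6.42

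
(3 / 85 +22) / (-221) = -1873 / 18785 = -0.10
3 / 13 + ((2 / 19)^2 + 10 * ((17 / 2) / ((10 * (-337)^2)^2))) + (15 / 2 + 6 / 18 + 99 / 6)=24.58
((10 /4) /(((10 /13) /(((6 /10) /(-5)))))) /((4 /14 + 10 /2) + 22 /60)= -819 /11870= -0.07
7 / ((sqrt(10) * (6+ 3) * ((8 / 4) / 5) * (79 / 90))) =35 * sqrt(10) / 158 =0.70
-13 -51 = -64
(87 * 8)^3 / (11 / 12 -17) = -4045842432 / 193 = -20962914.16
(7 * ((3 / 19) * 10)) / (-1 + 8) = 30 / 19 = 1.58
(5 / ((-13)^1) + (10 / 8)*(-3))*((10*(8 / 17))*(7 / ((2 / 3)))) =-45150 / 221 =-204.30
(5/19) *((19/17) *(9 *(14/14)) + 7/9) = 8290/2907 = 2.85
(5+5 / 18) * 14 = 73.89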